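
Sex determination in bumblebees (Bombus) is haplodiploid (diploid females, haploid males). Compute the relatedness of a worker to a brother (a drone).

0.25

Her haploid brother carries none of their father's genes and a random half of their mother's genome; that half matches the maternal half of her own genome with probability 1/2: r = 1/2 · 1/2 = 1/4.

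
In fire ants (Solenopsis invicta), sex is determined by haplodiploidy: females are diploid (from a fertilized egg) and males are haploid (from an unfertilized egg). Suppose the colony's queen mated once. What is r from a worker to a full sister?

0.75

Haplodiploid full sisters inherit their father's entire haploid genome identically (contributing 1/2) and on average half of their mother's contribution (1/2 · 1/2 = 1/4); r = 1/2 + 1/4 = 3/4.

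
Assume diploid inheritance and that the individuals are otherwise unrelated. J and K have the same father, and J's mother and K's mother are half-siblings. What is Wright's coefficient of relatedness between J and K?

Relatedness sums over independent paths through distinct common ancestors.
J and K are related in two ways: half-sibs through their shared father (r = 1/4) and half first cousins through their mothers (r = 1/16).
r = 1/4 + 1/16 = 5/16 = 0.3125.

0.3125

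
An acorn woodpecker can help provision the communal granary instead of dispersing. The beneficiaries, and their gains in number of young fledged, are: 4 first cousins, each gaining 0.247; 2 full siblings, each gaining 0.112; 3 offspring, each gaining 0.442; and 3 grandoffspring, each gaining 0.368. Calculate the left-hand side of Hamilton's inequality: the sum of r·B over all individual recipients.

r to a first cousin = 1/8 (first cousins share one grandparent pair — two paths of length 4: r = 2·(1/2)^4 = 1/8).
r to a full sibling = 0.5 (full sibs share both parents — two paths of length 2: r = 2·(1/2)^2 = 1/2).
r to an offspring = 1/2 (one parent–offspring link: r = (1/2)^1 = 1/2).
r to a grandoffspring = 1/4 (two parent–offspring links: r = (1/2)^2 = 1/4).
Summing one r·B term per recipient: 4·0.125·0.247 + 2·0.5·0.112 + 3·0.5·0.442 + 3·0.25·0.368 = 1.1745.

1.1745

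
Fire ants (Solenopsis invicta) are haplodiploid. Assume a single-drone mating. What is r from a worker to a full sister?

Haplodiploid full sisters inherit their father's entire haploid genome identically (contributing 1/2) and on average half of their mother's contribution (1/2 · 1/2 = 1/4); r = 1/2 + 1/4 = 3/4.

0.75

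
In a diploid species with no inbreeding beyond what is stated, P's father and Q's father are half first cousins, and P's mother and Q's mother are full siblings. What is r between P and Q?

Relatedness sums over independent paths through distinct common ancestors.
P and Q are related in two ways: half second cousins through their fathers (r = 1/64) and first cousins through their mothers (r = 1/8).
r = 1/64 + 1/8 = 0.140625.

0.140625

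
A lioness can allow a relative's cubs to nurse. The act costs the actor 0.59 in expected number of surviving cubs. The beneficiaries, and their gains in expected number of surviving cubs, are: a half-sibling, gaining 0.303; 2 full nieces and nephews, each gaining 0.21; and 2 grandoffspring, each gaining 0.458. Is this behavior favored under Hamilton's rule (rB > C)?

No

Hamilton's rule: the trait is favored when the sum of r·B over every recipient exceeds the actor's cost C.
r to a half-sibling = 0.25 (half-sibs share one parent — one path of length 2: r = (1/2)^2 = 1/4).
r to a full niece or nephew = 0.25 (full aunt/uncle↔niece/nephew: two paths of length 3 through the shared grandparent pair: r = 2·(1/2)^3 = 1/4).
r to a grandoffspring = 0.25 (two parent–offspring links: r = (1/2)^2 = 1/4).
Summing one r·B term per recipient: 1·0.25·0.303 + 2·0.25·0.21 + 2·0.25·0.458 = 0.40975.
0.40975 < 0.59: the indirect benefit is less than the cost.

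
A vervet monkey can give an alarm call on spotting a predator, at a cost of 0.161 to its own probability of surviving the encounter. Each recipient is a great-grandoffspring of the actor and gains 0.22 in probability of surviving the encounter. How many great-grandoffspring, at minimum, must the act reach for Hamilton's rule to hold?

6

r to a great-grandoffspring = 1/8 (three parent–offspring links: r = (1/2)^3 = 1/8).
Hamilton's rule: n·r·B > C  ⇒  n > C/(r·B) = 0.161/(0.125·0.22) = 5.855.
The smallest integer exceeding 5.855 is 6.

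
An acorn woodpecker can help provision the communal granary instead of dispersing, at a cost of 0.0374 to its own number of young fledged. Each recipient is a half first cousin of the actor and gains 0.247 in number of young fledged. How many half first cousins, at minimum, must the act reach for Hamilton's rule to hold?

r to a half first cousin = 0.0625 (half first cousins share one grandparent — one path of length 4: r = (1/2)^4 = 1/16).
Hamilton's rule: n·r·B > C  ⇒  n > C/(r·B) = 0.0374/(0.0625·0.247) = 2.423.
The smallest integer exceeding 2.423 is 3.

3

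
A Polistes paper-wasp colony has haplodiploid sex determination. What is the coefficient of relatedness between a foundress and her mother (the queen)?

0.5

One meiotic link between diploid queen and diploid daughter: r = 1/2.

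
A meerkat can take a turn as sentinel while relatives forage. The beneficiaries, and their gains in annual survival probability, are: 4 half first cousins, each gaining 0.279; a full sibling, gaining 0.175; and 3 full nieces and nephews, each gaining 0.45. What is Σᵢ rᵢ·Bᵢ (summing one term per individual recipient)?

r to a half first cousin = 0.0625 (half first cousins share one grandparent — one path of length 4: r = (1/2)^4 = 1/16).
r to a full sibling = 0.5 (full sibs share both parents — two paths of length 2: r = 2·(1/2)^2 = 1/2).
r to a full niece or nephew = 0.25 (full aunt/uncle↔niece/nephew: two paths of length 3 through the shared grandparent pair: r = 2·(1/2)^3 = 1/4).
Summing one r·B term per recipient: 4·0.0625·0.279 + 1·0.5·0.175 + 3·0.25·0.45 = 0.49475.

0.49475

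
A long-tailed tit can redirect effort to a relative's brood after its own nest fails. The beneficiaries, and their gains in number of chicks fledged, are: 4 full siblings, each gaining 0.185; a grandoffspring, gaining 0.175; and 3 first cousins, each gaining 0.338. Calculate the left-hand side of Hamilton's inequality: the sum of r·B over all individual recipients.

0.5405

r to a full sibling = 0.5 (full sibs share both parents — two paths of length 2: r = 2·(1/2)^2 = 1/2).
r to a grandoffspring = 1/4 (two parent–offspring links: r = (1/2)^2 = 1/4).
r to a first cousin = 0.125 (first cousins share one grandparent pair — two paths of length 4: r = 2·(1/2)^4 = 1/8).
Summing one r·B term per recipient: 4·0.5·0.185 + 1·0.25·0.175 + 3·0.125·0.338 = 0.5405.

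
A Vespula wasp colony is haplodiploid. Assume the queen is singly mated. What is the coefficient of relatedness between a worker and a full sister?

0.75

Haplodiploid full sisters inherit their father's entire haploid genome identically (contributing 1/2) and on average half of their mother's contribution (1/2 · 1/2 = 1/4); r = 1/2 + 1/4 = 3/4.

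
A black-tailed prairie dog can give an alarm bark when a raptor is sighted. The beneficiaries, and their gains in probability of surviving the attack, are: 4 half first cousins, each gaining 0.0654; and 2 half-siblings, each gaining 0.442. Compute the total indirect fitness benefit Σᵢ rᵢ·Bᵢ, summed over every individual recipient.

0.23735

r to a half first cousin = 1/16 (half first cousins share one grandparent — one path of length 4: r = (1/2)^4 = 1/16).
r to a half-sibling = 0.25 (half-sibs share one parent — one path of length 2: r = (1/2)^2 = 1/4).
Summing one r·B term per recipient: 4·0.0625·0.0654 + 2·0.25·0.442 = 0.23735.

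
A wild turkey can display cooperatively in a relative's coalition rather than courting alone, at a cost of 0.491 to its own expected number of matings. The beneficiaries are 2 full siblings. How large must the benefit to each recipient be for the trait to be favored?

r to a full sibling = 0.5 (full sibs share both parents — two paths of length 2: r = 2·(1/2)^2 = 1/2).
Hamilton's rule with n recipients of equal r: n·r·B > C, so B > C/(n·r) = 0.491/(2·0.5) = 0.491.

0.491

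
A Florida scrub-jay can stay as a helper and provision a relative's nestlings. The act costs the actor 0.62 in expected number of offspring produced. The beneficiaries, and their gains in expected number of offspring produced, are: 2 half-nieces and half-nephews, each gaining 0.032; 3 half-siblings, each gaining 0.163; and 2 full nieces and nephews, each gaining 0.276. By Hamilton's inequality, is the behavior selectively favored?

No

Hamilton's rule: the trait is favored when the sum of r·B over every recipient exceeds the actor's cost C.
r to a half-niece or half-nephew = 0.125 (half-aunt/uncle↔niece/nephew: one path of length 3: r = (1/2)^3 = 1/8).
r to a half-sibling = 0.25 (half-sibs share one parent — one path of length 2: r = (1/2)^2 = 1/4).
r to a full niece or nephew = 0.25 (full aunt/uncle↔niece/nephew: two paths of length 3 through the shared grandparent pair: r = 2·(1/2)^3 = 1/4).
Summing one r·B term per recipient: 2·0.125·0.032 + 3·0.25·0.163 + 2·0.25·0.276 = 0.26825.
0.26825 < 0.62: the indirect benefit is less than the cost.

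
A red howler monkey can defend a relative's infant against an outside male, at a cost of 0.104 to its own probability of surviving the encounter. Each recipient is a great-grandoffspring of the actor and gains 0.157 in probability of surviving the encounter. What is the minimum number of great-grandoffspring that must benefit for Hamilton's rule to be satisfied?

6

r to a great-grandoffspring = 0.125 (three parent–offspring links: r = (1/2)^3 = 1/8).
Hamilton's rule: n·r·B > C  ⇒  n > C/(r·B) = 0.104/(0.125·0.157) = 5.299.
The smallest integer exceeding 5.299 is 6.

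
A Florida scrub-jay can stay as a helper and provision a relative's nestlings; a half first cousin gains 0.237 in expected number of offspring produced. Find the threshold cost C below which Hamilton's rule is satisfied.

r to a half first cousin = 1/16 (half first cousins share one grandparent — one path of length 4: r = (1/2)^4 = 1/16).
Hamilton's rule: n·r·B > C, so the trait is favored while C < n·r·B = 1·0.0625·0.237 = 0.0148125.

0.0148125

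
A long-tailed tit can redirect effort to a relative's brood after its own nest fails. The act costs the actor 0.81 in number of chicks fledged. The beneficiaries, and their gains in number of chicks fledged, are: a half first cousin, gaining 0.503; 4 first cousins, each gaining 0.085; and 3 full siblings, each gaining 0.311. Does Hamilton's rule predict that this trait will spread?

No

Hamilton's rule: the trait is favored when the sum of r·B over every recipient exceeds the actor's cost C.
r to a half first cousin = 0.0625 (half first cousins share one grandparent — one path of length 4: r = (1/2)^4 = 1/16).
r to a first cousin = 0.125 (first cousins share one grandparent pair — two paths of length 4: r = 2·(1/2)^4 = 1/8).
r to a full sibling = 0.5 (full sibs share both parents — two paths of length 2: r = 2·(1/2)^2 = 1/2).
Summing one r·B term per recipient: 1·0.0625·0.503 + 4·0.125·0.085 + 3·0.5·0.311 = 0.5404375.
0.5404375 < 0.81: the indirect benefit is less than the cost.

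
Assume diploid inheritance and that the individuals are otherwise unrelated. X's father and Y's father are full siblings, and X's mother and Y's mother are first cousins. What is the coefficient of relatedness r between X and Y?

0.15625

Wright's path rule: contributions from independent ancestry routes add.
X and Y are related in two ways: first cousins through their fathers (r = 1/8) and second cousins through their mothers (r = 1/32).
r = 1/8 + 1/32 = 5/32 = 0.15625.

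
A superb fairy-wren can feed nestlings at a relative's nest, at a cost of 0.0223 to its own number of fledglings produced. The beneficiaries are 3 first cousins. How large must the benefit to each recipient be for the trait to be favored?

r to a first cousin = 1/8 (first cousins share one grandparent pair — two paths of length 4: r = 2·(1/2)^4 = 1/8).
Hamilton's rule with n recipients of equal r: n·r·B > C, so B > C/(n·r) = 0.0223/(3·0.125) = 0.0595.

0.0595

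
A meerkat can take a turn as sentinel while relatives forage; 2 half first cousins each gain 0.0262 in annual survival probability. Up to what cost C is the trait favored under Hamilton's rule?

0.003275

r to a half first cousin = 1/16 (half first cousins share one grandparent — one path of length 4: r = (1/2)^4 = 1/16).
Hamilton's rule: n·r·B > C, so the trait is favored while C < n·r·B = 2·0.0625·0.0262 = 0.003275.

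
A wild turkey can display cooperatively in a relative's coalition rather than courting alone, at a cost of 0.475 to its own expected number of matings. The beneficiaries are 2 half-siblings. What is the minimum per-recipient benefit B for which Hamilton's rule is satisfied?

0.95

r to a half-sibling = 1/4 (half-sibs share one parent — one path of length 2: r = (1/2)^2 = 1/4).
Hamilton's rule with n recipients of equal r: n·r·B > C, so B > C/(n·r) = 0.475/(2·0.25) = 0.95.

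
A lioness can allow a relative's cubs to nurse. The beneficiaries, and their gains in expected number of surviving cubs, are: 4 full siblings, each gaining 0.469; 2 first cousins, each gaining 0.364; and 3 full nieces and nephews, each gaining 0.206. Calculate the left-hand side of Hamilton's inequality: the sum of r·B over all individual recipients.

r to a full sibling = 1/2 (full sibs share both parents — two paths of length 2: r = 2·(1/2)^2 = 1/2).
r to a first cousin = 0.125 (first cousins share one grandparent pair — two paths of length 4: r = 2·(1/2)^4 = 1/8).
r to a full niece or nephew = 0.25 (full aunt/uncle↔niece/nephew: two paths of length 3 through the shared grandparent pair: r = 2·(1/2)^3 = 1/4).
Summing one r·B term per recipient: 4·0.5·0.469 + 2·0.125·0.364 + 3·0.25·0.206 = 1.1835.

1.1835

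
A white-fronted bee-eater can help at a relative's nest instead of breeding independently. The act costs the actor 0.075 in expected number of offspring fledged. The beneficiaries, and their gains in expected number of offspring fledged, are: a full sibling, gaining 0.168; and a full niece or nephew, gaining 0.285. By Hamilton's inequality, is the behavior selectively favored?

Yes

Hamilton's rule: the trait is favored when the sum of r·B over every recipient exceeds the actor's cost C.
r to a full sibling = 1/2 (full sibs share both parents — two paths of length 2: r = 2·(1/2)^2 = 1/2).
r to a full niece or nephew = 0.25 (full aunt/uncle↔niece/nephew: two paths of length 3 through the shared grandparent pair: r = 2·(1/2)^3 = 1/4).
Summing one r·B term per recipient: 1·0.5·0.168 + 1·0.25·0.285 = 0.15525.
0.15525 > 0.075: the indirect benefit exceeds the cost.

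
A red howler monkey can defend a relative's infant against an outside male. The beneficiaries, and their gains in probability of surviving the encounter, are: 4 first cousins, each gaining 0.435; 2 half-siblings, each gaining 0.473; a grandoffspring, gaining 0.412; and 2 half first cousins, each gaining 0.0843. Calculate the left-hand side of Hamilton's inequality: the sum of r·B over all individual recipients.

0.5675375

r to a first cousin = 0.125 (first cousins share one grandparent pair — two paths of length 4: r = 2·(1/2)^4 = 1/8).
r to a half-sibling = 0.25 (half-sibs share one parent — one path of length 2: r = (1/2)^2 = 1/4).
r to a grandoffspring = 1/4 (two parent–offspring links: r = (1/2)^2 = 1/4).
r to a half first cousin = 1/16 (half first cousins share one grandparent — one path of length 4: r = (1/2)^4 = 1/16).
Summing one r·B term per recipient: 4·0.125·0.435 + 2·0.25·0.473 + 1·0.25·0.412 + 2·0.0625·0.0843 = 0.5675375.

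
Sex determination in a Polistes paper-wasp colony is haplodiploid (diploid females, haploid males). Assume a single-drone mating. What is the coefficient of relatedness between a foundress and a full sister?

0.75

Haplodiploid full sisters inherit their father's entire haploid genome identically (contributing 1/2) and on average half of their mother's contribution (1/2 · 1/2 = 1/4); r = 1/2 + 1/4 = 3/4.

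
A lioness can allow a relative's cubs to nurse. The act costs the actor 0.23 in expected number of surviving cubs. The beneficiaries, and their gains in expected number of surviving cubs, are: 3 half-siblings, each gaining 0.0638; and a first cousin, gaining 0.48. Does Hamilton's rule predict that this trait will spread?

No

Hamilton's rule: the trait is favored when the sum of r·B over every recipient exceeds the actor's cost C.
r to a half-sibling = 0.25 (half-sibs share one parent — one path of length 2: r = (1/2)^2 = 1/4).
r to a first cousin = 0.125 (first cousins share one grandparent pair — two paths of length 4: r = 2·(1/2)^4 = 1/8).
Summing one r·B term per recipient: 3·0.25·0.0638 + 1·0.125·0.48 = 0.10785.
0.10785 < 0.23: the indirect benefit is less than the cost.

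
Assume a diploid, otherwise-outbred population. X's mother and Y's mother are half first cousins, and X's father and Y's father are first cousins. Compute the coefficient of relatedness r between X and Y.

0.046875

Independent pedigree routes through distinct common ancestors add.
X and Y are related in two ways: half second cousins through their mothers (r = 1/64) and second cousins through their fathers (r = 1/32).
r = 1/64 + 1/32 = 3/64 = 0.046875.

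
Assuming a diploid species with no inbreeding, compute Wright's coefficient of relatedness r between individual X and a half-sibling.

0.25

Each parent–offspring link contributes a factor of 1/2, and independent paths through distinct common ancestors add.
Half-sibs share one parent — one path of length 2: r = (1/2)^2 = 1/4.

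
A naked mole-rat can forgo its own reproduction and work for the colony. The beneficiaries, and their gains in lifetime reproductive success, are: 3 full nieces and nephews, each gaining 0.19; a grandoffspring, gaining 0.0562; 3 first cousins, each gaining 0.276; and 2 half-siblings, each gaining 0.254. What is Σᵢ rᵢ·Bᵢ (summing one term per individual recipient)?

0.38705

r to a full niece or nephew = 0.25 (full aunt/uncle↔niece/nephew: two paths of length 3 through the shared grandparent pair: r = 2·(1/2)^3 = 1/4).
r to a grandoffspring = 0.25 (two parent–offspring links: r = (1/2)^2 = 1/4).
r to a first cousin = 1/8 (first cousins share one grandparent pair — two paths of length 4: r = 2·(1/2)^4 = 1/8).
r to a half-sibling = 0.25 (half-sibs share one parent — one path of length 2: r = (1/2)^2 = 1/4).
Summing one r·B term per recipient: 3·0.25·0.19 + 1·0.25·0.0562 + 3·0.125·0.276 + 2·0.25·0.254 = 0.38705.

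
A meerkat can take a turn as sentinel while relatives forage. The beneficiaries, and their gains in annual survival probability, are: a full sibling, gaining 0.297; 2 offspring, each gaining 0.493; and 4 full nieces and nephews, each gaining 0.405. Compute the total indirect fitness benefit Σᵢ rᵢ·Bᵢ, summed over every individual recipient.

1.0465

r to a full sibling = 0.5 (full sibs share both parents — two paths of length 2: r = 2·(1/2)^2 = 1/2).
r to an offspring = 0.5 (one parent–offspring link: r = (1/2)^1 = 1/2).
r to a full niece or nephew = 1/4 (full aunt/uncle↔niece/nephew: two paths of length 3 through the shared grandparent pair: r = 2·(1/2)^3 = 1/4).
Summing one r·B term per recipient: 1·0.5·0.297 + 2·0.5·0.493 + 4·0.25·0.405 = 1.0465.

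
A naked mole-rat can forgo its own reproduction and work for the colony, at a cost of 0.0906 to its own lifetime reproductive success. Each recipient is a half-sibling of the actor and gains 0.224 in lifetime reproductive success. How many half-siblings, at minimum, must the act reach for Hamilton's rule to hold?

r to a half-sibling = 1/4 (half-sibs share one parent — one path of length 2: r = (1/2)^2 = 1/4).
Hamilton's rule: n·r·B > C  ⇒  n > C/(r·B) = 0.0906/(0.25·0.224) = 1.618.
The smallest integer exceeding 1.618 is 2.

2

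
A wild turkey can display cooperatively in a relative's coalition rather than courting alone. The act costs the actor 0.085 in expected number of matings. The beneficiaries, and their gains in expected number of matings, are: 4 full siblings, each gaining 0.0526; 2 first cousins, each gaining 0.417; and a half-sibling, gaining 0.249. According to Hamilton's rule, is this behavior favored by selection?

Yes

Hamilton's rule: the trait is favored when the sum of r·B over every recipient exceeds the actor's cost C.
r to a full sibling = 1/2 (full sibs share both parents — two paths of length 2: r = 2·(1/2)^2 = 1/2).
r to a first cousin = 0.125 (first cousins share one grandparent pair — two paths of length 4: r = 2·(1/2)^4 = 1/8).
r to a half-sibling = 0.25 (half-sibs share one parent — one path of length 2: r = (1/2)^2 = 1/4).
Summing one r·B term per recipient: 4·0.5·0.0526 + 2·0.125·0.417 + 1·0.25·0.249 = 0.2717.
0.2717 > 0.085: the indirect benefit exceeds the cost.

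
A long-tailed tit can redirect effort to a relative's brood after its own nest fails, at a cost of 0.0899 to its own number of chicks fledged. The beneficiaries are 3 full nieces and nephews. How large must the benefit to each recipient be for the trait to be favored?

0.1199

r to a full niece or nephew = 0.25 (full aunt/uncle↔niece/nephew: two paths of length 3 through the shared grandparent pair: r = 2·(1/2)^3 = 1/4).
Hamilton's rule with n recipients of equal r: n·r·B > C, so B > C/(n·r) = 0.0899/(3·0.25) = 0.1199.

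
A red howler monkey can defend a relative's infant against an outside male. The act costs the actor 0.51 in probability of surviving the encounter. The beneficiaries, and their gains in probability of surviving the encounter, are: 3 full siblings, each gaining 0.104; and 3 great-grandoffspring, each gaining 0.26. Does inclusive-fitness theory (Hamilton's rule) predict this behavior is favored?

Hamilton's rule: the trait is favored when the sum of r·B over every recipient exceeds the actor's cost C.
r to a full sibling = 1/2 (full sibs share both parents — two paths of length 2: r = 2·(1/2)^2 = 1/2).
r to a great-grandoffspring = 1/8 (three parent–offspring links: r = (1/2)^3 = 1/8).
Summing one r·B term per recipient: 3·0.5·0.104 + 3·0.125·0.26 = 0.2535.
0.2535 < 0.51: the indirect benefit is less than the cost.

No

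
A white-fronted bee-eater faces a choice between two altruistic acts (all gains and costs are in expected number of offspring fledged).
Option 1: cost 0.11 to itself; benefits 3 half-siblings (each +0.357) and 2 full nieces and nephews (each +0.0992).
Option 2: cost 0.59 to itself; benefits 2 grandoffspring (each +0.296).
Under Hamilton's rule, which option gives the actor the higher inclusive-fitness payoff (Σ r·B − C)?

Option 1

Option 1: r to a half-sibling = 0.25.
Option 1: r to a full niece or nephew = 0.25.
Option 1: Σ r·B − C = (3·0.25·0.357 + 2·0.25·0.0992) − 0.11 = 0.20735.
Option 2: r to a grandoffspring = 0.25.
Option 2: Σ r·B − C = (2·0.25·0.296) − 0.59 = -0.442.
Option 1 has the higher net inclusive-fitness payoff.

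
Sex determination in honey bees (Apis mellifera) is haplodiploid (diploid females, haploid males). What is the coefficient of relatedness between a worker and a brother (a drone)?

0.25

Her haploid brother carries none of their father's genes and a random half of their mother's genome; that half matches the maternal half of her own genome with probability 1/2: r = 1/2 · 1/2 = 1/4.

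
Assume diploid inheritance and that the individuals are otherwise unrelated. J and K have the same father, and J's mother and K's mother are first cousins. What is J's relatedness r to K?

Relatedness sums over independent paths through distinct common ancestors.
J and K are related in two ways: half-sibs through their shared father (r = 1/4) and second cousins through their mothers (r = 1/32).
r = 1/4 + 1/32 = 9/32 = 0.28125.

0.28125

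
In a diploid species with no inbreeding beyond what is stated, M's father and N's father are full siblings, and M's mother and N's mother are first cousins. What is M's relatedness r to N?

With two independent routes of shared ancestry, r is the sum of the two contributions.
M and N are related in two ways: first cousins through their fathers (r = 1/8) and second cousins through their mothers (r = 1/32).
r = 1/8 + 1/32 = 0.15625.

0.15625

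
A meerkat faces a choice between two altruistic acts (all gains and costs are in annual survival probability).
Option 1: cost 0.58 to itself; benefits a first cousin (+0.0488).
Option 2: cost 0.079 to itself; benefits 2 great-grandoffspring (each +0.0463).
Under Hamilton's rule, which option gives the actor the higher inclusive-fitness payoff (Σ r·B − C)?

Option 2

Option 1: r to a first cousin = 0.125.
Option 1: Σ r·B − C = (1·0.125·0.0488) − 0.58 = -0.5739.
Option 2: r to a great-grandoffspring = 0.125.
Option 2: Σ r·B − C = (2·0.125·0.0463) − 0.079 = -0.067425.
Option 2 has the higher net inclusive-fitness payoff.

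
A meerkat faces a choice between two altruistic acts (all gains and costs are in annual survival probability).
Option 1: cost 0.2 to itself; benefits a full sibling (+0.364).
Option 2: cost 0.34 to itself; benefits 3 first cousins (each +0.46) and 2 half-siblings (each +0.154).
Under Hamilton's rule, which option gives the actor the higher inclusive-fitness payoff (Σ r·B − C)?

Option 1: r to a full sibling = 0.5.
Option 1: Σ r·B − C = (1·0.5·0.364) − 0.2 = -0.018.
Option 2: r to a first cousin = 0.125.
Option 2: r to a half-sibling = 0.25.
Option 2: Σ r·B − C = (3·0.125·0.46 + 2·0.25·0.154) − 0.34 = -0.0905.
Option 1 has the higher net inclusive-fitness payoff.

Option 1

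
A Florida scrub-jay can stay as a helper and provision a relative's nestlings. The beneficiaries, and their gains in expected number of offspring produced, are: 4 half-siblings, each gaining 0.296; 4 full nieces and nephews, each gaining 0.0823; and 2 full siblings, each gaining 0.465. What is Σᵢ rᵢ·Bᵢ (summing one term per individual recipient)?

r to a half-sibling = 1/4 (half-sibs share one parent — one path of length 2: r = (1/2)^2 = 1/4).
r to a full niece or nephew = 0.25 (full aunt/uncle↔niece/nephew: two paths of length 3 through the shared grandparent pair: r = 2·(1/2)^3 = 1/4).
r to a full sibling = 0.5 (full sibs share both parents — two paths of length 2: r = 2·(1/2)^2 = 1/2).
Summing one r·B term per recipient: 4·0.25·0.296 + 4·0.25·0.0823 + 2·0.5·0.465 = 0.8433.

0.8433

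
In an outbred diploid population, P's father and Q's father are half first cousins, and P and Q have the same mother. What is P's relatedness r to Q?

0.265625

Wright's path rule: contributions from independent ancestry routes add.
P and Q are related in two ways: half second cousins through their fathers (r = 1/64) and half-sibs through their shared mother (r = 1/4).
r = 1/64 + 1/4 = 17/64 = 0.265625.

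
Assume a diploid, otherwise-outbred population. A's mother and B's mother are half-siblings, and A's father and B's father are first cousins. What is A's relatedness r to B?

0.09375

Wright's path rule: contributions from independent ancestry routes add.
A and B are related in two ways: half first cousins through their mothers (r = 1/16) and second cousins through their fathers (r = 1/32).
r = 1/16 + 1/32 = 3/32 = 0.09375.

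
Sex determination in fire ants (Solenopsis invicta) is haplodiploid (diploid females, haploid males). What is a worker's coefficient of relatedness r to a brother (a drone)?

Her haploid brother carries none of their father's genes and a random half of their mother's genome; that half matches the maternal half of her own genome with probability 1/2: r = 1/2 · 1/2 = 1/4.

0.25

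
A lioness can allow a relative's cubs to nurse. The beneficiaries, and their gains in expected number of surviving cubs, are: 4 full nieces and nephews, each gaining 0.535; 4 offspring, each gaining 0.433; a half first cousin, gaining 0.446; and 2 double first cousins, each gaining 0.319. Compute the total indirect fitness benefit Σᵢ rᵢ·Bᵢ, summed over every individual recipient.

1.588375

r to a full niece or nephew = 1/4 (full aunt/uncle↔niece/nephew: two paths of length 3 through the shared grandparent pair: r = 2·(1/2)^3 = 1/4).
r to an offspring = 1/2 (one parent–offspring link: r = (1/2)^1 = 1/2).
r to a half first cousin = 0.0625 (half first cousins share one grandparent — one path of length 4: r = (1/2)^4 = 1/16).
r to a double first cousin = 0.25 (double first cousins share both grandparent pairs — four paths of length 4: r = 4·(1/2)^4 = 1/4).
Summing one r·B term per recipient: 4·0.25·0.535 + 4·0.5·0.433 + 1·0.0625·0.446 + 2·0.25·0.319 = 1.588375.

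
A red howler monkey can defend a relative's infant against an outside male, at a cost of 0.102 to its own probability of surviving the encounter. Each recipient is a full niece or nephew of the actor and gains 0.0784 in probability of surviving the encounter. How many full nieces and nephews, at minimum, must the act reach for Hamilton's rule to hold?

6

r to a full niece or nephew = 1/4 (full aunt/uncle↔niece/nephew: two paths of length 3 through the shared grandparent pair: r = 2·(1/2)^3 = 1/4).
Hamilton's rule: n·r·B > C  ⇒  n > C/(r·B) = 0.102/(0.25·0.0784) = 5.204.
The smallest integer exceeding 5.204 is 6.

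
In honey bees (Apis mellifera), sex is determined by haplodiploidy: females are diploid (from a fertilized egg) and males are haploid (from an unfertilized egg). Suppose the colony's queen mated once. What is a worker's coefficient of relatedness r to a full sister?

Haplodiploid full sisters inherit their father's entire haploid genome identically (contributing 1/2) and on average half of their mother's contribution (1/2 · 1/2 = 1/4); r = 1/2 + 1/4 = 3/4.

0.75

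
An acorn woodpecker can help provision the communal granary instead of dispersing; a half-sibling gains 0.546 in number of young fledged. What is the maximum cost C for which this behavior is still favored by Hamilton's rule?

0.1365

r to a half-sibling = 0.25 (half-sibs share one parent — one path of length 2: r = (1/2)^2 = 1/4).
Hamilton's rule: n·r·B > C, so the trait is favored while C < n·r·B = 1·0.25·0.546 = 0.1365.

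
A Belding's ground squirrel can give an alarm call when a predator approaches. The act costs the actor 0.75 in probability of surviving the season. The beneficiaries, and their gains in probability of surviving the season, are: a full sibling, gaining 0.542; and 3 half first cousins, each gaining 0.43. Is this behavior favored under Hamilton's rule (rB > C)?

Hamilton's rule: the trait is favored when the sum of r·B over every recipient exceeds the actor's cost C.
r to a full sibling = 0.5 (full sibs share both parents — two paths of length 2: r = 2·(1/2)^2 = 1/2).
r to a half first cousin = 1/16 (half first cousins share one grandparent — one path of length 4: r = (1/2)^4 = 1/16).
Summing one r·B term per recipient: 1·0.5·0.542 + 3·0.0625·0.43 = 0.351625.
0.351625 < 0.75: the indirect benefit is less than the cost.

No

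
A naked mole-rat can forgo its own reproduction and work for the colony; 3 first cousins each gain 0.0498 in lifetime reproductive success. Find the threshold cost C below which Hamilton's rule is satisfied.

0.018675

r to a first cousin = 1/8 (first cousins share one grandparent pair — two paths of length 4: r = 2·(1/2)^4 = 1/8).
Hamilton's rule: n·r·B > C, so the trait is favored while C < n·r·B = 3·0.125·0.0498 = 0.018675.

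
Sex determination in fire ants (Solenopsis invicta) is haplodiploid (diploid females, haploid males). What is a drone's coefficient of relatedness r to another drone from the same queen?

Haploid brothers each carry a random half of the queen's diploid genome, so on average they share half: r = 1/2.

0.5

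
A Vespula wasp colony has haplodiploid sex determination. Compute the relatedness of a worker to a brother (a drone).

0.25

Her haploid brother carries none of their father's genes and a random half of their mother's genome; that half matches the maternal half of her own genome with probability 1/2: r = 1/2 · 1/2 = 1/4.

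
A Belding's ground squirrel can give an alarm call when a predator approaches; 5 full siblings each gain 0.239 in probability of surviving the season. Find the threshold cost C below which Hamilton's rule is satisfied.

0.5975

r to a full sibling = 1/2 (full sibs share both parents — two paths of length 2: r = 2·(1/2)^2 = 1/2).
Hamilton's rule: n·r·B > C, so the trait is favored while C < n·r·B = 5·0.5·0.239 = 0.5975.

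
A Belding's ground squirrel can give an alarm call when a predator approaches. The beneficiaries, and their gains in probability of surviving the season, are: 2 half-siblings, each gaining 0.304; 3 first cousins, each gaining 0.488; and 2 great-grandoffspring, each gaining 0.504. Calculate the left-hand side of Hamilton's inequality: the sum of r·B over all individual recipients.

0.461

r to a half-sibling = 1/4 (half-sibs share one parent — one path of length 2: r = (1/2)^2 = 1/4).
r to a first cousin = 0.125 (first cousins share one grandparent pair — two paths of length 4: r = 2·(1/2)^4 = 1/8).
r to a great-grandoffspring = 1/8 (three parent–offspring links: r = (1/2)^3 = 1/8).
Summing one r·B term per recipient: 2·0.25·0.304 + 3·0.125·0.488 + 2·0.125·0.504 = 0.461.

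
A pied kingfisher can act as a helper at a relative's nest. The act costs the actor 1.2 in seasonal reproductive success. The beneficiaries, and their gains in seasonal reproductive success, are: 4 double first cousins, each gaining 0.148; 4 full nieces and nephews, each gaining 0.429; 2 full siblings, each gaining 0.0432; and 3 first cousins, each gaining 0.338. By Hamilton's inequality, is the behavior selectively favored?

No

Hamilton's rule: the trait is favored when the sum of r·B over every recipient exceeds the actor's cost C.
r to a double first cousin = 1/4 (double first cousins share both grandparent pairs — four paths of length 4: r = 4·(1/2)^4 = 1/4).
r to a full niece or nephew = 0.25 (full aunt/uncle↔niece/nephew: two paths of length 3 through the shared grandparent pair: r = 2·(1/2)^3 = 1/4).
r to a full sibling = 0.5 (full sibs share both parents — two paths of length 2: r = 2·(1/2)^2 = 1/2).
r to a first cousin = 0.125 (first cousins share one grandparent pair — two paths of length 4: r = 2·(1/2)^4 = 1/8).
Summing one r·B term per recipient: 4·0.25·0.148 + 4·0.25·0.429 + 2·0.5·0.0432 + 3·0.125·0.338 = 0.74695.
0.74695 < 1.2: the indirect benefit is less than the cost.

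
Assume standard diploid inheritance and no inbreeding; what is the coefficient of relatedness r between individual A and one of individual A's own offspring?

Each parent–offspring link contributes a factor of 1/2, and independent paths through distinct common ancestors add.
One parent–offspring link: r = (1/2)^1 = 1/2.

0.5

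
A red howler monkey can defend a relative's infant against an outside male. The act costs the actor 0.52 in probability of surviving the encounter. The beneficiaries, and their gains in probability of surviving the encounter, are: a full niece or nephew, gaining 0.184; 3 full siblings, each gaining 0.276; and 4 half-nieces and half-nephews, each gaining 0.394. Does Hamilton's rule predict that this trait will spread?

Yes

Hamilton's rule: the trait is favored when the sum of r·B over every recipient exceeds the actor's cost C.
r to a full niece or nephew = 0.25 (full aunt/uncle↔niece/nephew: two paths of length 3 through the shared grandparent pair: r = 2·(1/2)^3 = 1/4).
r to a full sibling = 1/2 (full sibs share both parents — two paths of length 2: r = 2·(1/2)^2 = 1/2).
r to a half-niece or half-nephew = 0.125 (half-aunt/uncle↔niece/nephew: one path of length 3: r = (1/2)^3 = 1/8).
Summing one r·B term per recipient: 1·0.25·0.184 + 3·0.5·0.276 + 4·0.125·0.394 = 0.657.
0.657 > 0.52: the indirect benefit exceeds the cost.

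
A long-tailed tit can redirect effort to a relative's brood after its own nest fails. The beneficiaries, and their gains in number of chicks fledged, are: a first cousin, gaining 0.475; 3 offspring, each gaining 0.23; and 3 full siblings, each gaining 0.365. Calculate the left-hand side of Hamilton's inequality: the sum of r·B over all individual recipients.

0.951875

r to a first cousin = 0.125 (first cousins share one grandparent pair — two paths of length 4: r = 2·(1/2)^4 = 1/8).
r to an offspring = 0.5 (one parent–offspring link: r = (1/2)^1 = 1/2).
r to a full sibling = 0.5 (full sibs share both parents — two paths of length 2: r = 2·(1/2)^2 = 1/2).
Summing one r·B term per recipient: 1·0.125·0.475 + 3·0.5·0.23 + 3·0.5·0.365 = 0.951875.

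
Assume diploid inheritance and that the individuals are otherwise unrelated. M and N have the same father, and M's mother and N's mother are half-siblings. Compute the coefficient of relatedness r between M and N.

0.3125

With two independent routes of shared ancestry, r is the sum of the two contributions.
M and N are related in two ways: half-sibs through their shared father (r = 1/4) and half first cousins through their mothers (r = 1/16).
r = 1/4 + 1/16 = 0.3125.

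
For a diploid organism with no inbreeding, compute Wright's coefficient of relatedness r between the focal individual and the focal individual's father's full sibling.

Each parent–offspring link contributes a factor of 1/2, and independent paths through distinct common ancestors add.
Full aunt/uncle↔niece/nephew: two paths of length 3 through the shared grandparent pair: r = 2·(1/2)^3 = 1/4.

0.25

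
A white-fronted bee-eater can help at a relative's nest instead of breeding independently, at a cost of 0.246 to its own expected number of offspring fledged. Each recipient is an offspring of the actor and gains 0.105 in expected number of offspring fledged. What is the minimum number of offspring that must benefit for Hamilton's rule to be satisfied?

5

r to an offspring = 0.5 (one parent–offspring link: r = (1/2)^1 = 1/2).
Hamilton's rule: n·r·B > C  ⇒  n > C/(r·B) = 0.246/(0.5·0.105) = 4.686.
The smallest integer exceeding 4.686 is 5.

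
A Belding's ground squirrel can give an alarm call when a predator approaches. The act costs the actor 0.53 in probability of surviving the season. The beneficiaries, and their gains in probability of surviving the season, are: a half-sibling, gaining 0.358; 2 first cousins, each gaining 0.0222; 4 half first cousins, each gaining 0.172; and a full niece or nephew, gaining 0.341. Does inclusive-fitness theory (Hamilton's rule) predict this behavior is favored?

Hamilton's rule: the trait is favored when the sum of r·B over every recipient exceeds the actor's cost C.
r to a half-sibling = 0.25 (half-sibs share one parent — one path of length 2: r = (1/2)^2 = 1/4).
r to a first cousin = 0.125 (first cousins share one grandparent pair — two paths of length 4: r = 2·(1/2)^4 = 1/8).
r to a half first cousin = 1/16 (half first cousins share one grandparent — one path of length 4: r = (1/2)^4 = 1/16).
r to a full niece or nephew = 0.25 (full aunt/uncle↔niece/nephew: two paths of length 3 through the shared grandparent pair: r = 2·(1/2)^3 = 1/4).
Summing one r·B term per recipient: 1·0.25·0.358 + 2·0.125·0.0222 + 4·0.0625·0.172 + 1·0.25·0.341 = 0.2233.
0.2233 < 0.53: the indirect benefit is less than the cost.

No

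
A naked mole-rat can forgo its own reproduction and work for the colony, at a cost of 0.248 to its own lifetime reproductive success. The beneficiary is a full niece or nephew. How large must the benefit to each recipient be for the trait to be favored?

r to a full niece or nephew = 1/4 (full aunt/uncle↔niece/nephew: two paths of length 3 through the shared grandparent pair: r = 2·(1/2)^3 = 1/4).
Hamilton's rule with n recipients of equal r: n·r·B > C, so B > C/(n·r) = 0.248/(1·0.25) = 0.992.

0.992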